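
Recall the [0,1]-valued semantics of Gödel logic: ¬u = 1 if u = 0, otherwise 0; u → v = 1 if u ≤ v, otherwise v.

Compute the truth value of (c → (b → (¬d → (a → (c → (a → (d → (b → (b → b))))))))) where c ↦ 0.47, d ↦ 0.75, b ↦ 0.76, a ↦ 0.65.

¬d: Gödel ¬ of 0.75 = 0 (operand ≠ 0)
(b → b): 0.76 ≤ 0.76, so result = 1
(b → (b → b)): 0.76 ≤ 1, so result = 1
(d → (b → (b → b))): 0.75 ≤ 1, so result = 1
(a → (d → (b → (b → b)))): 0.65 ≤ 1, so result = 1
(c → (a → (d → (b → (b → b))))): 0.47 ≤ 1, so result = 1
(a → (c → (a → (d → (b → (b → b)))))): 0.65 ≤ 1, so result = 1
(¬d → (a → (c → (a → (d → (b → (b → b))))))): 0 ≤ 1, so result = 1
(b → (¬d → (a → (c → (a → (d → (b → (b → b)))))))): 0.76 ≤ 1, so result = 1
(c → (b → (¬d → (a → (c → (a → (d → (b → (b → b))))))))): 0.47 ≤ 1, so result = 1

1.00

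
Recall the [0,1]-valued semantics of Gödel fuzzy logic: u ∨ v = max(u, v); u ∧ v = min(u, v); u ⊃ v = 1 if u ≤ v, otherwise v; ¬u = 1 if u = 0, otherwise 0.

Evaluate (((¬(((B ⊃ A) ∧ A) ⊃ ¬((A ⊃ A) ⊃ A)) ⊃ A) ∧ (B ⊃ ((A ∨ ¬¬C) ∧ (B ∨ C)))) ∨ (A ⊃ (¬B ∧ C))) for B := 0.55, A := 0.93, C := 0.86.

0.93

(B ⊃ A): 0.55 ≤ 0.93, so result = 1
((B ⊃ A) ∧ A) = min(1, 0.93) = 0.93
(A ⊃ A): 0.93 ≤ 0.93, so result = 1
((A ⊃ A) ⊃ A): 1 > 0.93, so result = 0.93
¬((A ⊃ A) ⊃ A): Gödel ¬ of 0.93 = 0 (operand ≠ 0)
(((B ⊃ A) ∧ A) ⊃ ¬((A ⊃ A) ⊃ A)): 0.93 > 0, so result = 0
¬(((B ⊃ A) ∧ A) ⊃ ¬((A ⊃ A) ⊃ A)): Gödel ¬ of 0 = 1 (operand is 0)
(¬(((B ⊃ A) ∧ A) ⊃ ¬((A ⊃ A) ⊃ A)) ⊃ A): 1 > 0.93, so result = 0.93
¬C: Gödel ¬ of 0.86 = 0 (operand ≠ 0)
¬¬C: Gödel ¬ of 0 = 1 (operand is 0)
(A ∨ ¬¬C) = max(0.93, 1) = 1
(B ∨ C) = max(0.55, 0.86) = 0.86
((A ∨ ¬¬C) ∧ (B ∨ C)) = min(1, 0.86) = 0.86
(B ⊃ ((A ∨ ¬¬C) ∧ (B ∨ C))): 0.55 ≤ 0.86, so result = 1
((¬(((B ⊃ A) ∧ A) ⊃ ¬((A ⊃ A) ⊃ A)) ⊃ A) ∧ (B ⊃ ((A ∨ ¬¬C) ∧ (B ∨ C)))) = min(0.93, 1) = 0.93
¬B: Gödel ¬ of 0.55 = 0 (operand ≠ 0)
(¬B ∧ C) = min(0, 0.86) = 0
(A ⊃ (¬B ∧ C)): 0.93 > 0, so result = 0
(((¬(((B ⊃ A) ∧ A) ⊃ ¬((A ⊃ A) ⊃ A)) ⊃ A) ∧ (B ⊃ ((A ∨ ¬¬C) ∧ (B ∨ C)))) ∨ (A ⊃ (¬B ∧ C))) = max(0.93, 0) = 0.93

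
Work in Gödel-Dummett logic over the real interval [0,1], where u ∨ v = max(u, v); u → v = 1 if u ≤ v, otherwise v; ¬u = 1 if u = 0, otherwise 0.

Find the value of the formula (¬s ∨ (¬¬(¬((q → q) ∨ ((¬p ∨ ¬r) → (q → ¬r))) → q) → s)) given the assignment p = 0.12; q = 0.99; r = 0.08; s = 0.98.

0.98

¬s: Gödel ¬ of 0.98 = 0 (operand ≠ 0)
(q → q): 0.99 ≤ 0.99, so result = 1
¬p: Gödel ¬ of 0.12 = 0 (operand ≠ 0)
¬r: Gödel ¬ of 0.08 = 0 (operand ≠ 0)
(¬p ∨ ¬r) = max(0, 0) = 0
¬r: Gödel ¬ of 0.08 = 0 (operand ≠ 0)
(q → ¬r): 0.99 > 0, so result = 0
((¬p ∨ ¬r) → (q → ¬r)): 0 ≤ 0, so result = 1
((q → q) ∨ ((¬p ∨ ¬r) → (q → ¬r))) = max(1, 1) = 1
¬((q → q) ∨ ((¬p ∨ ¬r) → (q → ¬r))): Gödel ¬ of 1 = 0 (operand ≠ 0)
(¬((q → q) ∨ ((¬p ∨ ¬r) → (q → ¬r))) → q): 0 ≤ 0.99, so result = 1
¬(¬((q → q) ∨ ((¬p ∨ ¬r) → (q → ¬r))) → q): Gödel ¬ of 1 = 0 (operand ≠ 0)
¬¬(¬((q → q) ∨ ((¬p ∨ ¬r) → (q → ¬r))) → q): Gödel ¬ of 0 = 1 (operand is 0)
(¬¬(¬((q → q) ∨ ((¬p ∨ ¬r) → (q → ¬r))) → q) → s): 1 > 0.98, so result = 0.98
(¬s ∨ (¬¬(¬((q → q) ∨ ((¬p ∨ ¬r) → (q → ¬r))) → q) → s)) = max(0, 0.98) = 0.98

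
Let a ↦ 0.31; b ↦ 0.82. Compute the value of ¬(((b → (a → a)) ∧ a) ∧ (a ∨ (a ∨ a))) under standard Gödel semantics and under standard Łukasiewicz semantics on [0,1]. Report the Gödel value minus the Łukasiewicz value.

Gödel evaluation:
  (a → a): 0.31 ≤ 0.31, so result = 1
  (b → (a → a)): 0.82 ≤ 1, so result = 1
  ((b → (a → a)) ∧ a) = min(1, 0.31) = 0.31
  (a ∨ a) = max(0.31, 0.31) = 0.31
  (a ∨ (a ∨ a)) = max(0.31, 0.31) = 0.31
  (((b → (a → a)) ∧ a) ∧ (a ∨ (a ∨ a))) = min(0.31, 0.31) = 0.31
  ¬(((b → (a → a)) ∧ a) ∧ (a ∨ (a ∨ a))): Gödel ¬ of 0.31 = 0 (operand ≠ 0)
  Gödel value = 0
Łukasiewicz evaluation:
  (a → a): min(1, 1 − 0.31 + 0.31) = 1
  (b → (a → a)): min(1, 1 − 0.82 + 1) = 1
  ((b → (a → a)) ∧ a) = min(1, 0.31) = 0.31
  (a ∨ a) = max(0.31, 0.31) = 0.31
  (a ∨ (a ∨ a)) = max(0.31, 0.31) = 0.31
  (((b → (a → a)) ∧ a) ∧ (a ∨ (a ∨ a))) = min(0.31, 0.31) = 0.31
  ¬(((b → (a → a)) ∧ a) ∧ (a ∨ (a ∨ a))): Łukasiewicz ¬ gives 1 − 0.31 = 0.69
  Łukasiewicz value = 0.69
Difference: 0 − 0.69 = -0.69

-0.69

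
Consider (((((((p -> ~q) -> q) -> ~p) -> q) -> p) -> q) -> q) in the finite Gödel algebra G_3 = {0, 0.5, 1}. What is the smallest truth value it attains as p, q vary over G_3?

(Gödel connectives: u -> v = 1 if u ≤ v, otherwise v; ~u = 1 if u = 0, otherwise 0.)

The minimum is attained at p = 0, q = 0.5:
  ~q: Gödel ¬ of 0.5 = 0 (operand ≠ 0)
  (p -> ~q): 0 ≤ 0, so result = 1
  ((p -> ~q) -> q): 1 > 0.5, so result = 0.5
  ~p: Gödel ¬ of 0 = 1 (operand is 0)
  (((p -> ~q) -> q) -> ~p): 0.5 ≤ 1, so result = 1
  ((((p -> ~q) -> q) -> ~p) -> q): 1 > 0.5, so result = 0.5
  (((((p -> ~q) -> q) -> ~p) -> q) -> p): 0.5 > 0, so result = 0
  ((((((p -> ~q) -> q) -> ~p) -> q) -> p) -> q): 0 ≤ 0.5, so result = 1
  (((((((p -> ~q) -> q) -> ~p) -> q) -> p) -> q) -> q): 1 > 0.5, so result = 0.5
Checking all 9 assignments confirms none give a value below 0.50.

0.50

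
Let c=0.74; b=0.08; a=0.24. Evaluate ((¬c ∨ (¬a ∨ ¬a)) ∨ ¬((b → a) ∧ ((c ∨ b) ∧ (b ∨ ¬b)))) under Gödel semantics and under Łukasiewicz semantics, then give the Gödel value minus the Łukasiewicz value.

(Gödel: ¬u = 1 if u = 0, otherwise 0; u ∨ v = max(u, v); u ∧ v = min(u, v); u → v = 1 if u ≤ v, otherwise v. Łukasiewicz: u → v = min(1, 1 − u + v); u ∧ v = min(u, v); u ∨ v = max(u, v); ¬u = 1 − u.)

-0.76

Gödel evaluation:
  ¬c: Gödel ¬ of 0.74 = 0 (operand ≠ 0)
  ¬a: Gödel ¬ of 0.24 = 0 (operand ≠ 0)
  ¬a: Gödel ¬ of 0.24 = 0 (operand ≠ 0)
  (¬a ∨ ¬a) = max(0, 0) = 0
  (¬c ∨ (¬a ∨ ¬a)) = max(0, 0) = 0
  (b → a): 0.08 ≤ 0.24, so result = 1
  (c ∨ b) = max(0.74, 0.08) = 0.74
  ¬b: Gödel ¬ of 0.08 = 0 (operand ≠ 0)
  (b ∨ ¬b) = max(0.08, 0) = 0.08
  ((c ∨ b) ∧ (b ∨ ¬b)) = min(0.74, 0.08) = 0.08
  ((b → a) ∧ ((c ∨ b) ∧ (b ∨ ¬b))) = min(1, 0.08) = 0.08
  ¬((b → a) ∧ ((c ∨ b) ∧ (b ∨ ¬b))): Gödel ¬ of 0.08 = 0 (operand ≠ 0)
  ((¬c ∨ (¬a ∨ ¬a)) ∨ ¬((b → a) ∧ ((c ∨ b) ∧ (b ∨ ¬b)))) = max(0, 0) = 0
  Gödel value = 0
Łukasiewicz evaluation:
  ¬c: Łukasiewicz ¬ gives 1 − 0.74 = 0.26
  ¬a: Łukasiewicz ¬ gives 1 − 0.24 = 0.76
  ¬a: Łukasiewicz ¬ gives 1 − 0.24 = 0.76
  (¬a ∨ ¬a) = max(0.76, 0.76) = 0.76
  (¬c ∨ (¬a ∨ ¬a)) = max(0.26, 0.76) = 0.76
  (b → a): min(1, 1 − 0.08 + 0.24) = 1
  (c ∨ b) = max(0.74, 0.08) = 0.74
  ¬b: Łukasiewicz ¬ gives 1 − 0.08 = 0.92
  (b ∨ ¬b) = max(0.08, 0.92) = 0.92
  ((c ∨ b) ∧ (b ∨ ¬b)) = min(0.74, 0.92) = 0.74
  ((b → a) ∧ ((c ∨ b) ∧ (b ∨ ¬b))) = min(1, 0.74) = 0.74
  ¬((b → a) ∧ ((c ∨ b) ∧ (b ∨ ¬b))): Łukasiewicz ¬ gives 1 − 0.74 = 0.26
  ((¬c ∨ (¬a ∨ ¬a)) ∨ ¬((b → a) ∧ ((c ∨ b) ∧ (b ∨ ¬b)))) = max(0.76, 0.26) = 0.76
  Łukasiewicz value = 0.76
Difference: 0 − 0.76 = -0.76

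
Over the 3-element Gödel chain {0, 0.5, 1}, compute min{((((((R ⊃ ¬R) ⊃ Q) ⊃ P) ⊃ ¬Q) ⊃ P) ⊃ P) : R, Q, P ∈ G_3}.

0.50

The minimum is attained at R = 0, Q = 0.5, P = 0.5:
  ¬R: Gödel ¬ of 0 = 1 (operand is 0)
  (R ⊃ ¬R): 0 ≤ 1, so result = 1
  ((R ⊃ ¬R) ⊃ Q): 1 > 0.5, so result = 0.5
  (((R ⊃ ¬R) ⊃ Q) ⊃ P): 0.5 ≤ 0.5, so result = 1
  ¬Q: Gödel ¬ of 0.5 = 0 (operand ≠ 0)
  ((((R ⊃ ¬R) ⊃ Q) ⊃ P) ⊃ ¬Q): 1 > 0, so result = 0
  (((((R ⊃ ¬R) ⊃ Q) ⊃ P) ⊃ ¬Q) ⊃ P): 0 ≤ 0.5, so result = 1
  ((((((R ⊃ ¬R) ⊃ Q) ⊃ P) ⊃ ¬Q) ⊃ P) ⊃ P): 1 > 0.5, so result = 0.5
Checking all 27 assignments confirms none give a value below 0.50.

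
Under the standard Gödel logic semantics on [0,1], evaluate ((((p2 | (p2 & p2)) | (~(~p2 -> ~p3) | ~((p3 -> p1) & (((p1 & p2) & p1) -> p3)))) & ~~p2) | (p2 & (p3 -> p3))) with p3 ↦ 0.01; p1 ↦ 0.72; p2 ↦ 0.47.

0.47

(p2 & p2) = min(0.47, 0.47) = 0.47
(p2 | (p2 & p2)) = max(0.47, 0.47) = 0.47
~p2: Gödel ¬ of 0.47 = 0 (operand ≠ 0)
~p3: Gödel ¬ of 0.01 = 0 (operand ≠ 0)
(~p2 -> ~p3): 0 ≤ 0, so result = 1
~(~p2 -> ~p3): Gödel ¬ of 1 = 0 (operand ≠ 0)
(p3 -> p1): 0.01 ≤ 0.72, so result = 1
(p1 & p2) = min(0.72, 0.47) = 0.47
((p1 & p2) & p1) = min(0.47, 0.72) = 0.47
(((p1 & p2) & p1) -> p3): 0.47 > 0.01, so result = 0.01
((p3 -> p1) & (((p1 & p2) & p1) -> p3)) = min(1, 0.01) = 0.01
~((p3 -> p1) & (((p1 & p2) & p1) -> p3)): Gödel ¬ of 0.01 = 0 (operand ≠ 0)
(~(~p2 -> ~p3) | ~((p3 -> p1) & (((p1 & p2) & p1) -> p3))) = max(0, 0) = 0
((p2 | (p2 & p2)) | (~(~p2 -> ~p3) | ~((p3 -> p1) & (((p1 & p2) & p1) -> p3)))) = max(0.47, 0) = 0.47
~p2: Gödel ¬ of 0.47 = 0 (operand ≠ 0)
~~p2: Gödel ¬ of 0 = 1 (operand is 0)
(((p2 | (p2 & p2)) | (~(~p2 -> ~p3) | ~((p3 -> p1) & (((p1 & p2) & p1) -> p3)))) & ~~p2) = min(0.47, 1) = 0.47
(p3 -> p3): 0.01 ≤ 0.01, so result = 1
(p2 & (p3 -> p3)) = min(0.47, 1) = 0.47
((((p2 | (p2 & p2)) | (~(~p2 -> ~p3) | ~((p3 -> p1) & (((p1 & p2) & p1) -> p3)))) & ~~p2) | (p2 & (p3 -> p3))) = max(0.47, 0.47) = 0.47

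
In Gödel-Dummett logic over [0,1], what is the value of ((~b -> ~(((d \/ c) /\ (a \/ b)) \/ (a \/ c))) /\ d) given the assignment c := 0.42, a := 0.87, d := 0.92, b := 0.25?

~b: Gödel ¬ of 0.25 = 0 (operand ≠ 0)
(d \/ c) = max(0.92, 0.42) = 0.92
(a \/ b) = max(0.87, 0.25) = 0.87
((d \/ c) /\ (a \/ b)) = min(0.92, 0.87) = 0.87
(a \/ c) = max(0.87, 0.42) = 0.87
(((d \/ c) /\ (a \/ b)) \/ (a \/ c)) = max(0.87, 0.87) = 0.87
~(((d \/ c) /\ (a \/ b)) \/ (a \/ c)): Gödel ¬ of 0.87 = 0 (operand ≠ 0)
(~b -> ~(((d \/ c) /\ (a \/ b)) \/ (a \/ c))): 0 ≤ 0, so result = 1
((~b -> ~(((d \/ c) /\ (a \/ b)) \/ (a \/ c))) /\ d) = min(1, 0.92) = 0.92

0.92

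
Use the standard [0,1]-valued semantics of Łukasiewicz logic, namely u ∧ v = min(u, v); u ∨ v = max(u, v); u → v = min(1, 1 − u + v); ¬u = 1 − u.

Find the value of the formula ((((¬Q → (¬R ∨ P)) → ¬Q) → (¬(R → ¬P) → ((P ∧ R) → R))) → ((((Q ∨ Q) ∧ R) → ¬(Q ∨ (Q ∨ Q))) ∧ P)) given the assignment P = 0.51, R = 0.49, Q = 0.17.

¬Q: Łukasiewicz ¬ gives 1 − 0.17 = 0.83
¬R: Łukasiewicz ¬ gives 1 − 0.49 = 0.51
(¬R ∨ P) = max(0.51, 0.51) = 0.51
(¬Q → (¬R ∨ P)): min(1, 1 − 0.83 + 0.51) = 0.68
¬Q: Łukasiewicz ¬ gives 1 − 0.17 = 0.83
((¬Q → (¬R ∨ P)) → ¬Q): min(1, 1 − 0.68 + 0.83) = 1
¬P: Łukasiewicz ¬ gives 1 − 0.51 = 0.49
(R → ¬P): min(1, 1 − 0.49 + 0.49) = 1
¬(R → ¬P): Łukasiewicz ¬ gives 1 − 1 = 0
(P ∧ R) = min(0.51, 0.49) = 0.49
((P ∧ R) → R): min(1, 1 − 0.49 + 0.49) = 1
(¬(R → ¬P) → ((P ∧ R) → R)): min(1, 1 − 0 + 1) = 1
(((¬Q → (¬R ∨ P)) → ¬Q) → (¬(R → ¬P) → ((P ∧ R) → R))): min(1, 1 − 1 + 1) = 1
(Q ∨ Q) = max(0.17, 0.17) = 0.17
((Q ∨ Q) ∧ R) = min(0.17, 0.49) = 0.17
(Q ∨ Q) = max(0.17, 0.17) = 0.17
(Q ∨ (Q ∨ Q)) = max(0.17, 0.17) = 0.17
¬(Q ∨ (Q ∨ Q)): Łukasiewicz ¬ gives 1 − 0.17 = 0.83
(((Q ∨ Q) ∧ R) → ¬(Q ∨ (Q ∨ Q))): min(1, 1 − 0.17 + 0.83) = 1
((((Q ∨ Q) ∧ R) → ¬(Q ∨ (Q ∨ Q))) ∧ P) = min(1, 0.51) = 0.51
((((¬Q → (¬R ∨ P)) → ¬Q) → (¬(R → ¬P) → ((P ∧ R) → R))) → ((((Q ∨ Q) ∧ R) → ¬(Q ∨ (Q ∨ Q))) ∧ P)): min(1, 1 − 1 + 0.51) = 0.51

0.51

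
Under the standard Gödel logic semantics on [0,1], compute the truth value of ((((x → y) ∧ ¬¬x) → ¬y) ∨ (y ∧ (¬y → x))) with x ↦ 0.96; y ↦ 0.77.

(x → y): 0.96 > 0.77, so result = 0.77
¬x: Gödel ¬ of 0.96 = 0 (operand ≠ 0)
¬¬x: Gödel ¬ of 0 = 1 (operand is 0)
((x → y) ∧ ¬¬x) = min(0.77, 1) = 0.77
¬y: Gödel ¬ of 0.77 = 0 (operand ≠ 0)
(((x → y) ∧ ¬¬x) → ¬y): 0.77 > 0, so result = 0
¬y: Gödel ¬ of 0.77 = 0 (operand ≠ 0)
(¬y → x): 0 ≤ 0.96, so result = 1
(y ∧ (¬y → x)) = min(0.77, 1) = 0.77
((((x → y) ∧ ¬¬x) → ¬y) ∨ (y ∧ (¬y → x))) = max(0, 0.77) = 0.77

0.77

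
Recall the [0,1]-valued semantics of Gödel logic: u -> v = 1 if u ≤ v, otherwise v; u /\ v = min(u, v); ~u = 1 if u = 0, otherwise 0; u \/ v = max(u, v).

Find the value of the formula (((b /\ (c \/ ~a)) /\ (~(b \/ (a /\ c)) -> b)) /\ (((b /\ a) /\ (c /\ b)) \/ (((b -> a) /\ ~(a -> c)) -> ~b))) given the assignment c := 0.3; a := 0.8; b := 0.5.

~a: Gödel ¬ of 0.8 = 0 (operand ≠ 0)
(c \/ ~a) = max(0.3, 0) = 0.3
(b /\ (c \/ ~a)) = min(0.5, 0.3) = 0.3
(a /\ c) = min(0.8, 0.3) = 0.3
(b \/ (a /\ c)) = max(0.5, 0.3) = 0.5
~(b \/ (a /\ c)): Gödel ¬ of 0.5 = 0 (operand ≠ 0)
(~(b \/ (a /\ c)) -> b): 0 ≤ 0.5, so result = 1
((b /\ (c \/ ~a)) /\ (~(b \/ (a /\ c)) -> b)) = min(0.3, 1) = 0.3
(b /\ a) = min(0.5, 0.8) = 0.5
(c /\ b) = min(0.3, 0.5) = 0.3
((b /\ a) /\ (c /\ b)) = min(0.5, 0.3) = 0.3
(b -> a): 0.5 ≤ 0.8, so result = 1
(a -> c): 0.8 > 0.3, so result = 0.3
~(a -> c): Gödel ¬ of 0.3 = 0 (operand ≠ 0)
((b -> a) /\ ~(a -> c)) = min(1, 0) = 0
~b: Gödel ¬ of 0.5 = 0 (operand ≠ 0)
(((b -> a) /\ ~(a -> c)) -> ~b): 0 ≤ 0, so result = 1
(((b /\ a) /\ (c /\ b)) \/ (((b -> a) /\ ~(a -> c)) -> ~b)) = max(0.3, 1) = 1
(((b /\ (c \/ ~a)) /\ (~(b \/ (a /\ c)) -> b)) /\ (((b /\ a) /\ (c /\ b)) \/ (((b -> a) /\ ~(a -> c)) -> ~b))) = min(0.3, 1) = 0.3

0.30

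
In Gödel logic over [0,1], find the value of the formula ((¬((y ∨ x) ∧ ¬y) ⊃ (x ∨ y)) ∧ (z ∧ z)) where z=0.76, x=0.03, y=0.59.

0.59

(y ∨ x) = max(0.59, 0.03) = 0.59
¬y: Gödel ¬ of 0.59 = 0 (operand ≠ 0)
((y ∨ x) ∧ ¬y) = min(0.59, 0) = 0
¬((y ∨ x) ∧ ¬y): Gödel ¬ of 0 = 1 (operand is 0)
(x ∨ y) = max(0.03, 0.59) = 0.59
(¬((y ∨ x) ∧ ¬y) ⊃ (x ∨ y)): 1 > 0.59, so result = 0.59
(z ∧ z) = min(0.76, 0.76) = 0.76
((¬((y ∨ x) ∧ ¬y) ⊃ (x ∨ y)) ∧ (z ∧ z)) = min(0.59, 0.76) = 0.59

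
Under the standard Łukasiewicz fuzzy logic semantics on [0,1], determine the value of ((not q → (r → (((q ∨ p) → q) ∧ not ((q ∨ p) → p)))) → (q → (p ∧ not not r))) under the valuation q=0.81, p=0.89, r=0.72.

0.91

not q: Łukasiewicz ¬ gives 1 − 0.81 = 0.19
(q ∨ p) = max(0.81, 0.89) = 0.89
((q ∨ p) → q): min(1, 1 − 0.89 + 0.81) = 0.92
(q ∨ p) = max(0.81, 0.89) = 0.89
((q ∨ p) → p): min(1, 1 − 0.89 + 0.89) = 1
not ((q ∨ p) → p): Łukasiewicz ¬ gives 1 − 1 = 0
(((q ∨ p) → q) ∧ not ((q ∨ p) → p)) = min(0.92, 0) = 0
(r → (((q ∨ p) → q) ∧ not ((q ∨ p) → p))): min(1, 1 − 0.72 + 0) = 0.28
(not q → (r → (((q ∨ p) → q) ∧ not ((q ∨ p) → p)))): min(1, 1 − 0.19 + 0.28) = 1
not r: Łukasiewicz ¬ gives 1 − 0.72 = 0.28
not not r: Łukasiewicz ¬ gives 1 − 0.28 = 0.72
(p ∧ not not r) = min(0.89, 0.72) = 0.72
(q → (p ∧ not not r)): min(1, 1 − 0.81 + 0.72) = 0.91
((not q → (r → (((q ∨ p) → q) ∧ not ((q ∨ p) → p)))) → (q → (p ∧ not not r))): min(1, 1 − 1 + 0.91) = 0.91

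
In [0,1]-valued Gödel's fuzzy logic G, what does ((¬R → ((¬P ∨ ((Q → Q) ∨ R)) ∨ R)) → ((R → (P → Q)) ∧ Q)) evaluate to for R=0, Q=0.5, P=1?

0.50

¬R: Gödel ¬ of 0 = 1 (operand is 0)
¬P: Gödel ¬ of 1 = 0 (operand ≠ 0)
(Q → Q): 0.5 ≤ 0.5, so result = 1
((Q → Q) ∨ R) = max(1, 0) = 1
(¬P ∨ ((Q → Q) ∨ R)) = max(0, 1) = 1
((¬P ∨ ((Q → Q) ∨ R)) ∨ R) = max(1, 0) = 1
(¬R → ((¬P ∨ ((Q → Q) ∨ R)) ∨ R)): 1 ≤ 1, so result = 1
(P → Q): 1 > 0.5, so result = 0.5
(R → (P → Q)): 0 ≤ 0.5, so result = 1
((R → (P → Q)) ∧ Q) = min(1, 0.5) = 0.5
((¬R → ((¬P ∨ ((Q → Q) ∨ R)) ∨ R)) → ((R → (P → Q)) ∧ Q)): 1 > 0.5, so result = 0.5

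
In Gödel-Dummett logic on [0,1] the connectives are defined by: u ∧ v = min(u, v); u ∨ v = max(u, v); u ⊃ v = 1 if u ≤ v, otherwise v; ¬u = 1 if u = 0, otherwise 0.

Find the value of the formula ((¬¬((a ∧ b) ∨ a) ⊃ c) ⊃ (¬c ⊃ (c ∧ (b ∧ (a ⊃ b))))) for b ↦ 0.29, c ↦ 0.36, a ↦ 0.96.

1.00

(a ∧ b) = min(0.96, 0.29) = 0.29
((a ∧ b) ∨ a) = max(0.29, 0.96) = 0.96
¬((a ∧ b) ∨ a): Gödel ¬ of 0.96 = 0 (operand ≠ 0)
¬¬((a ∧ b) ∨ a): Gödel ¬ of 0 = 1 (operand is 0)
(¬¬((a ∧ b) ∨ a) ⊃ c): 1 > 0.36, so result = 0.36
¬c: Gödel ¬ of 0.36 = 0 (operand ≠ 0)
(a ⊃ b): 0.96 > 0.29, so result = 0.29
(b ∧ (a ⊃ b)) = min(0.29, 0.29) = 0.29
(c ∧ (b ∧ (a ⊃ b))) = min(0.36, 0.29) = 0.29
(¬c ⊃ (c ∧ (b ∧ (a ⊃ b)))): 0 ≤ 0.29, so result = 1
((¬¬((a ∧ b) ∨ a) ⊃ c) ⊃ (¬c ⊃ (c ∧ (b ∧ (a ⊃ b))))): 0.36 ≤ 1, so result = 1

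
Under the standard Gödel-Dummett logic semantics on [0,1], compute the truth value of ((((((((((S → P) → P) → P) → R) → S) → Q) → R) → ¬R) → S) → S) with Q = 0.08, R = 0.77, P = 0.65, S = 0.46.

(S → P): 0.46 ≤ 0.65, so result = 1
((S → P) → P): 1 > 0.65, so result = 0.65
(((S → P) → P) → P): 0.65 ≤ 0.65, so result = 1
((((S → P) → P) → P) → R): 1 > 0.77, so result = 0.77
(((((S → P) → P) → P) → R) → S): 0.77 > 0.46, so result = 0.46
((((((S → P) → P) → P) → R) → S) → Q): 0.46 > 0.08, so result = 0.08
(((((((S → P) → P) → P) → R) → S) → Q) → R): 0.08 ≤ 0.77, so result = 1
¬R: Gödel ¬ of 0.77 = 0 (operand ≠ 0)
((((((((S → P) → P) → P) → R) → S) → Q) → R) → ¬R): 1 > 0, so result = 0
(((((((((S → P) → P) → P) → R) → S) → Q) → R) → ¬R) → S): 0 ≤ 0.46, so result = 1
((((((((((S → P) → P) → P) → R) → S) → Q) → R) → ¬R) → S) → S): 1 > 0.46, so result = 0.46

0.46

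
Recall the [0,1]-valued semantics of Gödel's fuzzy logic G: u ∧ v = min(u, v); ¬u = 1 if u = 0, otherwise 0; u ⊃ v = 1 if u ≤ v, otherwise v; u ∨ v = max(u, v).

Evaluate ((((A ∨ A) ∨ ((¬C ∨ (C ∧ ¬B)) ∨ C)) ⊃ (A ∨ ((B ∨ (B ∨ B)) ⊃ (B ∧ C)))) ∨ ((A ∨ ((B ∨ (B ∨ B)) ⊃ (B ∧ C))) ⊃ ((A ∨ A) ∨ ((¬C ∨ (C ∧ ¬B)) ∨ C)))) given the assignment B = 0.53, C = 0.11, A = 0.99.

(A ∨ A) = max(0.99, 0.99) = 0.99
¬C: Gödel ¬ of 0.11 = 0 (operand ≠ 0)
¬B: Gödel ¬ of 0.53 = 0 (operand ≠ 0)
(C ∧ ¬B) = min(0.11, 0) = 0
(¬C ∨ (C ∧ ¬B)) = max(0, 0) = 0
((¬C ∨ (C ∧ ¬B)) ∨ C) = max(0, 0.11) = 0.11
((A ∨ A) ∨ ((¬C ∨ (C ∧ ¬B)) ∨ C)) = max(0.99, 0.11) = 0.99
(B ∨ B) = max(0.53, 0.53) = 0.53
(B ∨ (B ∨ B)) = max(0.53, 0.53) = 0.53
(B ∧ C) = min(0.53, 0.11) = 0.11
((B ∨ (B ∨ B)) ⊃ (B ∧ C)): 0.53 > 0.11, so result = 0.11
(A ∨ ((B ∨ (B ∨ B)) ⊃ (B ∧ C))) = max(0.99, 0.11) = 0.99
(((A ∨ A) ∨ ((¬C ∨ (C ∧ ¬B)) ∨ C)) ⊃ (A ∨ ((B ∨ (B ∨ B)) ⊃ (B ∧ C)))): 0.99 ≤ 0.99, so result = 1
(B ∨ B) = max(0.53, 0.53) = 0.53
(B ∨ (B ∨ B)) = max(0.53, 0.53) = 0.53
(B ∧ C) = min(0.53, 0.11) = 0.11
((B ∨ (B ∨ B)) ⊃ (B ∧ C)): 0.53 > 0.11, so result = 0.11
(A ∨ ((B ∨ (B ∨ B)) ⊃ (B ∧ C))) = max(0.99, 0.11) = 0.99
(A ∨ A) = max(0.99, 0.99) = 0.99
¬C: Gödel ¬ of 0.11 = 0 (operand ≠ 0)
¬B: Gödel ¬ of 0.53 = 0 (operand ≠ 0)
(C ∧ ¬B) = min(0.11, 0) = 0
(¬C ∨ (C ∧ ¬B)) = max(0, 0) = 0
((¬C ∨ (C ∧ ¬B)) ∨ C) = max(0, 0.11) = 0.11
((A ∨ A) ∨ ((¬C ∨ (C ∧ ¬B)) ∨ C)) = max(0.99, 0.11) = 0.99
((A ∨ ((B ∨ (B ∨ B)) ⊃ (B ∧ C))) ⊃ ((A ∨ A) ∨ ((¬C ∨ (C ∧ ¬B)) ∨ C))): 0.99 ≤ 0.99, so result = 1
((((A ∨ A) ∨ ((¬C ∨ (C ∧ ¬B)) ∨ C)) ⊃ (A ∨ ((B ∨ (B ∨ B)) ⊃ (B ∧ C)))) ∨ ((A ∨ ((B ∨ (B ∨ B)) ⊃ (B ∧ C))) ⊃ ((A ∨ A) ∨ ((¬C ∨ (C ∧ ¬B)) ∨ C)))) = max(1, 1) = 1

1.00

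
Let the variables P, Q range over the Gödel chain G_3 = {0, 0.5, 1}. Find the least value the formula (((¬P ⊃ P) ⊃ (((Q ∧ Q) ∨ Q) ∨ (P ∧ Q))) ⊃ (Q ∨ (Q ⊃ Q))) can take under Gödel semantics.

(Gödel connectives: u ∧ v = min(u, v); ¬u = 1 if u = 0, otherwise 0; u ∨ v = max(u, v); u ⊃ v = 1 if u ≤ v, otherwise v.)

Every assignment gives 1. For instance at P = 0, Q = 0:
  ¬P: Gödel ¬ of 0 = 1 (operand is 0)
  (¬P ⊃ P): 1 > 0, so result = 0
  (Q ∧ Q) = min(0, 0) = 0
  ((Q ∧ Q) ∨ Q) = max(0, 0) = 0
  (P ∧ Q) = min(0, 0) = 0
  (((Q ∧ Q) ∨ Q) ∨ (P ∧ Q)) = max(0, 0) = 0
  ((¬P ⊃ P) ⊃ (((Q ∧ Q) ∨ Q) ∨ (P ∧ Q))): 0 ≤ 0, so result = 1
  (Q ⊃ Q): 0 ≤ 0, so result = 1
  (Q ∨ (Q ⊃ Q)) = max(0, 1) = 1
  (((¬P ⊃ P) ⊃ (((Q ∧ Q) ∨ Q) ∨ (P ∧ Q))) ⊃ (Q ∨ (Q ⊃ Q))): 1 ≤ 1, so result = 1
All 9 assignments give value 1 — the formula is a G_3-tautology.

1.00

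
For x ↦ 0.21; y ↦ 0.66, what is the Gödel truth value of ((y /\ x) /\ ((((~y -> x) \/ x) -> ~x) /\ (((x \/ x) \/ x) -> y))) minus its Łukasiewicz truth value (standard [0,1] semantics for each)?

Gödel evaluation:
  (y /\ x) = min(0.66, 0.21) = 0.21
  ~y: Gödel ¬ of 0.66 = 0 (operand ≠ 0)
  (~y -> x): 0 ≤ 0.21, so result = 1
  ((~y -> x) \/ x) = max(1, 0.21) = 1
  ~x: Gödel ¬ of 0.21 = 0 (operand ≠ 0)
  (((~y -> x) \/ x) -> ~x): 1 > 0, so result = 0
  (x \/ x) = max(0.21, 0.21) = 0.21
  ((x \/ x) \/ x) = max(0.21, 0.21) = 0.21
  (((x \/ x) \/ x) -> y): 0.21 ≤ 0.66, so result = 1
  ((((~y -> x) \/ x) -> ~x) /\ (((x \/ x) \/ x) -> y)) = min(0, 1) = 0
  ((y /\ x) /\ ((((~y -> x) \/ x) -> ~x) /\ (((x \/ x) \/ x) -> y))) = min(0.21, 0) = 0
  Gödel value = 0
Łukasiewicz evaluation:
  (y /\ x) = min(0.66, 0.21) = 0.21
  ~y: Łukasiewicz ¬ gives 1 − 0.66 = 0.34
  (~y -> x): min(1, 1 − 0.34 + 0.21) = 0.87
  ((~y -> x) \/ x) = max(0.87, 0.21) = 0.87
  ~x: Łukasiewicz ¬ gives 1 − 0.21 = 0.79
  (((~y -> x) \/ x) -> ~x): min(1, 1 − 0.87 + 0.79) = 0.92
  (x \/ x) = max(0.21, 0.21) = 0.21
  ((x \/ x) \/ x) = max(0.21, 0.21) = 0.21
  (((x \/ x) \/ x) -> y): min(1, 1 − 0.21 + 0.66) = 1
  ((((~y -> x) \/ x) -> ~x) /\ (((x \/ x) \/ x) -> y)) = min(0.92, 1) = 0.92
  ((y /\ x) /\ ((((~y -> x) \/ x) -> ~x) /\ (((x \/ x) \/ x) -> y))) = min(0.21, 0.92) = 0.21
  Łukasiewicz value = 0.21
Difference: 0 − 0.21 = -0.21

-0.21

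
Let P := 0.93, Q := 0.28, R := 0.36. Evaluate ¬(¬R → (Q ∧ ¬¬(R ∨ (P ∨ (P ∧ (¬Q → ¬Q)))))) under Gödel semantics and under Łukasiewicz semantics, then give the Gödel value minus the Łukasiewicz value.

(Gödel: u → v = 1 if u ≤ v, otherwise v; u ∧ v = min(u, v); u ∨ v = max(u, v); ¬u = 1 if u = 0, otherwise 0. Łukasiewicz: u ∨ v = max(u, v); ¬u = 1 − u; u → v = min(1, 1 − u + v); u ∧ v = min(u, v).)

-0.36

Gödel evaluation:
  ¬R: Gödel ¬ of 0.36 = 0 (operand ≠ 0)
  ¬Q: Gödel ¬ of 0.28 = 0 (operand ≠ 0)
  ¬Q: Gödel ¬ of 0.28 = 0 (operand ≠ 0)
  (¬Q → ¬Q): 0 ≤ 0, so result = 1
  (P ∧ (¬Q → ¬Q)) = min(0.93, 1) = 0.93
  (P ∨ (P ∧ (¬Q → ¬Q))) = max(0.93, 0.93) = 0.93
  (R ∨ (P ∨ (P ∧ (¬Q → ¬Q)))) = max(0.36, 0.93) = 0.93
  ¬(R ∨ (P ∨ (P ∧ (¬Q → ¬Q)))): Gödel ¬ of 0.93 = 0 (operand ≠ 0)
  ¬¬(R ∨ (P ∨ (P ∧ (¬Q → ¬Q)))): Gödel ¬ of 0 = 1 (operand is 0)
  (Q ∧ ¬¬(R ∨ (P ∨ (P ∧ (¬Q → ¬Q))))) = min(0.28, 1) = 0.28
  (¬R → (Q ∧ ¬¬(R ∨ (P ∨ (P ∧ (¬Q → ¬Q)))))): 0 ≤ 0.28, so result = 1
  ¬(¬R → (Q ∧ ¬¬(R ∨ (P ∨ (P ∧ (¬Q → ¬Q)))))): Gödel ¬ of 1 = 0 (operand ≠ 0)
  Gödel value = 0
Łukasiewicz evaluation:
  ¬R: Łukasiewicz ¬ gives 1 − 0.36 = 0.64
  ¬Q: Łukasiewicz ¬ gives 1 − 0.28 = 0.72
  ¬Q: Łukasiewicz ¬ gives 1 − 0.28 = 0.72
  (¬Q → ¬Q): min(1, 1 − 0.72 + 0.72) = 1
  (P ∧ (¬Q → ¬Q)) = min(0.93, 1) = 0.93
  (P ∨ (P ∧ (¬Q → ¬Q))) = max(0.93, 0.93) = 0.93
  (R ∨ (P ∨ (P ∧ (¬Q → ¬Q)))) = max(0.36, 0.93) = 0.93
  ¬(R ∨ (P ∨ (P ∧ (¬Q → ¬Q)))): Łukasiewicz ¬ gives 1 − 0.93 = 0.07
  ¬¬(R ∨ (P ∨ (P ∧ (¬Q → ¬Q)))): Łukasiewicz ¬ gives 1 − 0.07 = 0.93
  (Q ∧ ¬¬(R ∨ (P ∨ (P ∧ (¬Q → ¬Q))))) = min(0.28, 0.93) = 0.28
  (¬R → (Q ∧ ¬¬(R ∨ (P ∨ (P ∧ (¬Q → ¬Q)))))): min(1, 1 − 0.64 + 0.28) = 0.64
  ¬(¬R → (Q ∧ ¬¬(R ∨ (P ∨ (P ∧ (¬Q → ¬Q)))))): Łukasiewicz ¬ gives 1 − 0.64 = 0.36
  Łukasiewicz value = 0.36
Difference: 0 − 0.36 = -0.36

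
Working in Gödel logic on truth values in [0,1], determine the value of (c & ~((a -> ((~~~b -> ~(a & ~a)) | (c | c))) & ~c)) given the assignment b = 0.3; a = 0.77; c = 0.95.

0.95

~b: Gödel ¬ of 0.3 = 0 (operand ≠ 0)
~~b: Gödel ¬ of 0 = 1 (operand is 0)
~~~b: Gödel ¬ of 1 = 0 (operand ≠ 0)
~a: Gödel ¬ of 0.77 = 0 (operand ≠ 0)
(a & ~a) = min(0.77, 0) = 0
~(a & ~a): Gödel ¬ of 0 = 1 (operand is 0)
(~~~b -> ~(a & ~a)): 0 ≤ 1, so result = 1
(c | c) = max(0.95, 0.95) = 0.95
((~~~b -> ~(a & ~a)) | (c | c)) = max(1, 0.95) = 1
(a -> ((~~~b -> ~(a & ~a)) | (c | c))): 0.77 ≤ 1, so result = 1
~c: Gödel ¬ of 0.95 = 0 (operand ≠ 0)
((a -> ((~~~b -> ~(a & ~a)) | (c | c))) & ~c) = min(1, 0) = 0
~((a -> ((~~~b -> ~(a & ~a)) | (c | c))) & ~c): Gödel ¬ of 0 = 1 (operand is 0)
(c & ~((a -> ((~~~b -> ~(a & ~a)) | (c | c))) & ~c)) = min(0.95, 1) = 0.95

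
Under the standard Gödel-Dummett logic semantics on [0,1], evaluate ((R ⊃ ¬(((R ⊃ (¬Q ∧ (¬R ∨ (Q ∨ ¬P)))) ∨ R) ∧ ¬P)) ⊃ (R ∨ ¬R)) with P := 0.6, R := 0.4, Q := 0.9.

¬Q: Gödel ¬ of 0.9 = 0 (operand ≠ 0)
¬R: Gödel ¬ of 0.4 = 0 (operand ≠ 0)
¬P: Gödel ¬ of 0.6 = 0 (operand ≠ 0)
(Q ∨ ¬P) = max(0.9, 0) = 0.9
(¬R ∨ (Q ∨ ¬P)) = max(0, 0.9) = 0.9
(¬Q ∧ (¬R ∨ (Q ∨ ¬P))) = min(0, 0.9) = 0
(R ⊃ (¬Q ∧ (¬R ∨ (Q ∨ ¬P)))): 0.4 > 0, so result = 0
((R ⊃ (¬Q ∧ (¬R ∨ (Q ∨ ¬P)))) ∨ R) = max(0, 0.4) = 0.4
¬P: Gödel ¬ of 0.6 = 0 (operand ≠ 0)
(((R ⊃ (¬Q ∧ (¬R ∨ (Q ∨ ¬P)))) ∨ R) ∧ ¬P) = min(0.4, 0) = 0
¬(((R ⊃ (¬Q ∧ (¬R ∨ (Q ∨ ¬P)))) ∨ R) ∧ ¬P): Gödel ¬ of 0 = 1 (operand is 0)
(R ⊃ ¬(((R ⊃ (¬Q ∧ (¬R ∨ (Q ∨ ¬P)))) ∨ R) ∧ ¬P)): 0.4 ≤ 1, so result = 1
¬R: Gödel ¬ of 0.4 = 0 (operand ≠ 0)
(R ∨ ¬R) = max(0.4, 0) = 0.4
((R ⊃ ¬(((R ⊃ (¬Q ∧ (¬R ∨ (Q ∨ ¬P)))) ∨ R) ∧ ¬P)) ⊃ (R ∨ ¬R)): 1 > 0.4, so result = 0.4

0.40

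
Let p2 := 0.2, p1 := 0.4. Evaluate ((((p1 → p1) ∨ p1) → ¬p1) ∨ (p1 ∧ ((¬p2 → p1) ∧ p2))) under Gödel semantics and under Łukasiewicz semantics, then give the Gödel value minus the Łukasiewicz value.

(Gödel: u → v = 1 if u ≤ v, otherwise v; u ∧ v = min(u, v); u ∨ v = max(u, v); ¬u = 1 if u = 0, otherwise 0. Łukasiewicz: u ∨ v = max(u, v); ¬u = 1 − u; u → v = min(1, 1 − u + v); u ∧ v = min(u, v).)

-0.40

Gödel evaluation:
  (p1 → p1): 0.4 ≤ 0.4, so result = 1
  ((p1 → p1) ∨ p1) = max(1, 0.4) = 1
  ¬p1: Gödel ¬ of 0.4 = 0 (operand ≠ 0)
  (((p1 → p1) ∨ p1) → ¬p1): 1 > 0, so result = 0
  ¬p2: Gödel ¬ of 0.2 = 0 (operand ≠ 0)
  (¬p2 → p1): 0 ≤ 0.4, so result = 1
  ((¬p2 → p1) ∧ p2) = min(1, 0.2) = 0.2
  (p1 ∧ ((¬p2 → p1) ∧ p2)) = min(0.4, 0.2) = 0.2
  ((((p1 → p1) ∨ p1) → ¬p1) ∨ (p1 ∧ ((¬p2 → p1) ∧ p2))) = max(0, 0.2) = 0.2
  Gödel value = 0.2
Łukasiewicz evaluation:
  (p1 → p1): min(1, 1 − 0.4 + 0.4) = 1
  ((p1 → p1) ∨ p1) = max(1, 0.4) = 1
  ¬p1: Łukasiewicz ¬ gives 1 − 0.4 = 0.6
  (((p1 → p1) ∨ p1) → ¬p1): min(1, 1 − 1 + 0.6) = 0.6
  ¬p2: Łukasiewicz ¬ gives 1 − 0.2 = 0.8
  (¬p2 → p1): min(1, 1 − 0.8 + 0.4) = 0.6
  ((¬p2 → p1) ∧ p2) = min(0.6, 0.2) = 0.2
  (p1 ∧ ((¬p2 → p1) ∧ p2)) = min(0.4, 0.2) = 0.2
  ((((p1 → p1) ∨ p1) → ¬p1) ∨ (p1 ∧ ((¬p2 → p1) ∧ p2))) = max(0.6, 0.2) = 0.6
  Łukasiewicz value = 0.6
Difference: 0.2 − 0.6 = -0.40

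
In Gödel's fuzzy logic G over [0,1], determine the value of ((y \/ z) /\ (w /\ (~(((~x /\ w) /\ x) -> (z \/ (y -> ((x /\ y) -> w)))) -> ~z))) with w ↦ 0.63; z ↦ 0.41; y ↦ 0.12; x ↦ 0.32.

(y \/ z) = max(0.12, 0.41) = 0.41
~x: Gödel ¬ of 0.32 = 0 (operand ≠ 0)
(~x /\ w) = min(0, 0.63) = 0
((~x /\ w) /\ x) = min(0, 0.32) = 0
(x /\ y) = min(0.32, 0.12) = 0.12
((x /\ y) -> w): 0.12 ≤ 0.63, so result = 1
(y -> ((x /\ y) -> w)): 0.12 ≤ 1, so result = 1
(z \/ (y -> ((x /\ y) -> w))) = max(0.41, 1) = 1
(((~x /\ w) /\ x) -> (z \/ (y -> ((x /\ y) -> w)))): 0 ≤ 1, so result = 1
~(((~x /\ w) /\ x) -> (z \/ (y -> ((x /\ y) -> w)))): Gödel ¬ of 1 = 0 (operand ≠ 0)
~z: Gödel ¬ of 0.41 = 0 (operand ≠ 0)
(~(((~x /\ w) /\ x) -> (z \/ (y -> ((x /\ y) -> w)))) -> ~z): 0 ≤ 0, so result = 1
(w /\ (~(((~x /\ w) /\ x) -> (z \/ (y -> ((x /\ y) -> w)))) -> ~z)) = min(0.63, 1) = 0.63
((y \/ z) /\ (w /\ (~(((~x /\ w) /\ x) -> (z \/ (y -> ((x /\ y) -> w)))) -> ~z))) = min(0.41, 0.63) = 0.41

0.41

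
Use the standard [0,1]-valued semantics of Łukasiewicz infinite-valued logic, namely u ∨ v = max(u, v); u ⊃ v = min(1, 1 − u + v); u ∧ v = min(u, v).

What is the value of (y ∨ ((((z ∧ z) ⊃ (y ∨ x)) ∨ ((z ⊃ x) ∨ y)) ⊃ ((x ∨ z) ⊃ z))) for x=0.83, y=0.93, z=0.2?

(z ∧ z) = min(0.2, 0.2) = 0.2
(y ∨ x) = max(0.93, 0.83) = 0.93
((z ∧ z) ⊃ (y ∨ x)): min(1, 1 − 0.2 + 0.93) = 1
(z ⊃ x): min(1, 1 − 0.2 + 0.83) = 1
((z ⊃ x) ∨ y) = max(1, 0.93) = 1
(((z ∧ z) ⊃ (y ∨ x)) ∨ ((z ⊃ x) ∨ y)) = max(1, 1) = 1
(x ∨ z) = max(0.83, 0.2) = 0.83
((x ∨ z) ⊃ z): min(1, 1 − 0.83 + 0.2) = 0.37
((((z ∧ z) ⊃ (y ∨ x)) ∨ ((z ⊃ x) ∨ y)) ⊃ ((x ∨ z) ⊃ z)): min(1, 1 − 1 + 0.37) = 0.37
(y ∨ ((((z ∧ z) ⊃ (y ∨ x)) ∨ ((z ⊃ x) ∨ y)) ⊃ ((x ∨ z) ⊃ z))) = max(0.93, 0.37) = 0.93

0.93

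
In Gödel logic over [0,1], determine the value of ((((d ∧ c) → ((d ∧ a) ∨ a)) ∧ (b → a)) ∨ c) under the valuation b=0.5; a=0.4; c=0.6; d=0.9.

(d ∧ c) = min(0.9, 0.6) = 0.6
(d ∧ a) = min(0.9, 0.4) = 0.4
((d ∧ a) ∨ a) = max(0.4, 0.4) = 0.4
((d ∧ c) → ((d ∧ a) ∨ a)): 0.6 > 0.4, so result = 0.4
(b → a): 0.5 > 0.4, so result = 0.4
(((d ∧ c) → ((d ∧ a) ∨ a)) ∧ (b → a)) = min(0.4, 0.4) = 0.4
((((d ∧ c) → ((d ∧ a) ∨ a)) ∧ (b → a)) ∨ c) = max(0.4, 0.6) = 0.6

0.60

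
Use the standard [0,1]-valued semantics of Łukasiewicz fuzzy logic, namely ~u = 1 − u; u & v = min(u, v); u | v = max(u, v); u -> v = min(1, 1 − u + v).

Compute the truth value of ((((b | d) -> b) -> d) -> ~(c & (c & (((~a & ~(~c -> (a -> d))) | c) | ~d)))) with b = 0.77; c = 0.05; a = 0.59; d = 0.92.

0.95

(b | d) = max(0.77, 0.92) = 0.92
((b | d) -> b): min(1, 1 − 0.92 + 0.77) = 0.85
(((b | d) -> b) -> d): min(1, 1 − 0.85 + 0.92) = 1
~a: Łukasiewicz ¬ gives 1 − 0.59 = 0.41
~c: Łukasiewicz ¬ gives 1 − 0.05 = 0.95
(a -> d): min(1, 1 − 0.59 + 0.92) = 1
(~c -> (a -> d)): min(1, 1 − 0.95 + 1) = 1
~(~c -> (a -> d)): Łukasiewicz ¬ gives 1 − 1 = 0
(~a & ~(~c -> (a -> d))) = min(0.41, 0) = 0
((~a & ~(~c -> (a -> d))) | c) = max(0, 0.05) = 0.05
~d: Łukasiewicz ¬ gives 1 − 0.92 = 0.08
(((~a & ~(~c -> (a -> d))) | c) | ~d) = max(0.05, 0.08) = 0.08
(c & (((~a & ~(~c -> (a -> d))) | c) | ~d)) = min(0.05, 0.08) = 0.05
(c & (c & (((~a & ~(~c -> (a -> d))) | c) | ~d))) = min(0.05, 0.05) = 0.05
~(c & (c & (((~a & ~(~c -> (a -> d))) | c) | ~d))): Łukasiewicz ¬ gives 1 − 0.05 = 0.95
((((b | d) -> b) -> d) -> ~(c & (c & (((~a & ~(~c -> (a -> d))) | c) | ~d)))): min(1, 1 − 1 + 0.95) = 0.95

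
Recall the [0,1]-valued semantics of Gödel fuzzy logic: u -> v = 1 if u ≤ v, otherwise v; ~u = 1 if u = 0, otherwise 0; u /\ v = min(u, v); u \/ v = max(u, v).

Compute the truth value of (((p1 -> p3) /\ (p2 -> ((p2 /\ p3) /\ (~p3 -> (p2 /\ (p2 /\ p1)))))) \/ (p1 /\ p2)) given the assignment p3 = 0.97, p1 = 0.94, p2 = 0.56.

1.00

(p1 -> p3): 0.94 ≤ 0.97, so result = 1
(p2 /\ p3) = min(0.56, 0.97) = 0.56
~p3: Gödel ¬ of 0.97 = 0 (operand ≠ 0)
(p2 /\ p1) = min(0.56, 0.94) = 0.56
(p2 /\ (p2 /\ p1)) = min(0.56, 0.56) = 0.56
(~p3 -> (p2 /\ (p2 /\ p1))): 0 ≤ 0.56, so result = 1
((p2 /\ p3) /\ (~p3 -> (p2 /\ (p2 /\ p1)))) = min(0.56, 1) = 0.56
(p2 -> ((p2 /\ p3) /\ (~p3 -> (p2 /\ (p2 /\ p1))))): 0.56 ≤ 0.56, so result = 1
((p1 -> p3) /\ (p2 -> ((p2 /\ p3) /\ (~p3 -> (p2 /\ (p2 /\ p1)))))) = min(1, 1) = 1
(p1 /\ p2) = min(0.94, 0.56) = 0.56
(((p1 -> p3) /\ (p2 -> ((p2 /\ p3) /\ (~p3 -> (p2 /\ (p2 /\ p1)))))) \/ (p1 /\ p2)) = max(1, 0.56) = 1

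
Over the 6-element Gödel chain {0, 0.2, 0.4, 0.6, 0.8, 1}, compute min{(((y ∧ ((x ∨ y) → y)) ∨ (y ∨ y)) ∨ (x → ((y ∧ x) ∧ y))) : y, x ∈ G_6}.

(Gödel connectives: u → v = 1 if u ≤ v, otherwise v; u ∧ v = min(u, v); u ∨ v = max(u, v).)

0.00

The minimum is attained at y = 0, x = 0.2:
  (x ∨ y) = max(0.2, 0) = 0.2
  ((x ∨ y) → y): 0.2 > 0, so result = 0
  (y ∧ ((x ∨ y) → y)) = min(0, 0) = 0
  (y ∨ y) = max(0, 0) = 0
  ((y ∧ ((x ∨ y) → y)) ∨ (y ∨ y)) = max(0, 0) = 0
  (y ∧ x) = min(0, 0.2) = 0
  ((y ∧ x) ∧ y) = min(0, 0) = 0
  (x → ((y ∧ x) ∧ y)): 0.2 > 0, so result = 0
  (((y ∧ ((x ∨ y) → y)) ∨ (y ∨ y)) ∨ (x → ((y ∧ x) ∧ y))) = max(0, 0) = 0
Checking all 36 assignments confirms none give a value below 0.00.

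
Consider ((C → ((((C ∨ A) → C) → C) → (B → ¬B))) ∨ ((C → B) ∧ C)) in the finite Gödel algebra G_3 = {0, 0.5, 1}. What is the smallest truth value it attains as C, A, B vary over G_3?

0.50

The minimum is attained at C = 0.5, A = 0, B = 0.5:
  (C ∨ A) = max(0.5, 0) = 0.5
  ((C ∨ A) → C): 0.5 ≤ 0.5, so result = 1
  (((C ∨ A) → C) → C): 1 > 0.5, so result = 0.5
  ¬B: Gödel ¬ of 0.5 = 0 (operand ≠ 0)
  (B → ¬B): 0.5 > 0, so result = 0
  ((((C ∨ A) → C) → C) → (B → ¬B)): 0.5 > 0, so result = 0
  (C → ((((C ∨ A) → C) → C) → (B → ¬B))): 0.5 > 0, so result = 0
  (C → B): 0.5 ≤ 0.5, so result = 1
  ((C → B) ∧ C) = min(1, 0.5) = 0.5
  ((C → ((((C ∨ A) → C) → C) → (B → ¬B))) ∨ ((C → B) ∧ C)) = max(0, 0.5) = 0.5
Checking all 27 assignments confirms none give a value below 0.50.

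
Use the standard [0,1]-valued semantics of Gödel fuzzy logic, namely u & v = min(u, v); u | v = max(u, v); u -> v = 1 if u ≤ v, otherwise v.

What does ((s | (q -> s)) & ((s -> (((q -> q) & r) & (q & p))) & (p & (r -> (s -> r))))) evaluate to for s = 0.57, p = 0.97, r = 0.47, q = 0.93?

0.47

(q -> s): 0.93 > 0.57, so result = 0.57
(s | (q -> s)) = max(0.57, 0.57) = 0.57
(q -> q): 0.93 ≤ 0.93, so result = 1
((q -> q) & r) = min(1, 0.47) = 0.47
(q & p) = min(0.93, 0.97) = 0.93
(((q -> q) & r) & (q & p)) = min(0.47, 0.93) = 0.47
(s -> (((q -> q) & r) & (q & p))): 0.57 > 0.47, so result = 0.47
(s -> r): 0.57 > 0.47, so result = 0.47
(r -> (s -> r)): 0.47 ≤ 0.47, so result = 1
(p & (r -> (s -> r))) = min(0.97, 1) = 0.97
((s -> (((q -> q) & r) & (q & p))) & (p & (r -> (s -> r)))) = min(0.47, 0.97) = 0.47
((s | (q -> s)) & ((s -> (((q -> q) & r) & (q & p))) & (p & (r -> (s -> r))))) = min(0.57, 0.47) = 0.47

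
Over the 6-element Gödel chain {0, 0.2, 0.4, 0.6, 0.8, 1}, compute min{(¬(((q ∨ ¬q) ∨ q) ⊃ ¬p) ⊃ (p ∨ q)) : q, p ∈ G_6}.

0.20

The minimum is attained at q = 0, p = 0.2:
  ¬q: Gödel ¬ of 0 = 1 (operand is 0)
  (q ∨ ¬q) = max(0, 1) = 1
  ((q ∨ ¬q) ∨ q) = max(1, 0) = 1
  ¬p: Gödel ¬ of 0.2 = 0 (operand ≠ 0)
  (((q ∨ ¬q) ∨ q) ⊃ ¬p): 1 > 0, so result = 0
  ¬(((q ∨ ¬q) ∨ q) ⊃ ¬p): Gödel ¬ of 0 = 1 (operand is 0)
  (p ∨ q) = max(0.2, 0) = 0.2
  (¬(((q ∨ ¬q) ∨ q) ⊃ ¬p) ⊃ (p ∨ q)): 1 > 0.2, so result = 0.2
Checking all 36 assignments confirms none give a value below 0.20.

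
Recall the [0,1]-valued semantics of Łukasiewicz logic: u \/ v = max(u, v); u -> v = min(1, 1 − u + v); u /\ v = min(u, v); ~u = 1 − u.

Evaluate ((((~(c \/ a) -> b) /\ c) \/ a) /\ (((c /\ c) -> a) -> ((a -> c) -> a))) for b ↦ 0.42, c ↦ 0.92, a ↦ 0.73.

0.92

(c \/ a) = max(0.92, 0.73) = 0.92
~(c \/ a): Łukasiewicz ¬ gives 1 − 0.92 = 0.08
(~(c \/ a) -> b): min(1, 1 − 0.08 + 0.42) = 1
((~(c \/ a) -> b) /\ c) = min(1, 0.92) = 0.92
(((~(c \/ a) -> b) /\ c) \/ a) = max(0.92, 0.73) = 0.92
(c /\ c) = min(0.92, 0.92) = 0.92
((c /\ c) -> a): min(1, 1 − 0.92 + 0.73) = 0.81
(a -> c): min(1, 1 − 0.73 + 0.92) = 1
((a -> c) -> a): min(1, 1 − 1 + 0.73) = 0.73
(((c /\ c) -> a) -> ((a -> c) -> a)): min(1, 1 − 0.81 + 0.73) = 0.92
((((~(c \/ a) -> b) /\ c) \/ a) /\ (((c /\ c) -> a) -> ((a -> c) -> a))) = min(0.92, 0.92) = 0.92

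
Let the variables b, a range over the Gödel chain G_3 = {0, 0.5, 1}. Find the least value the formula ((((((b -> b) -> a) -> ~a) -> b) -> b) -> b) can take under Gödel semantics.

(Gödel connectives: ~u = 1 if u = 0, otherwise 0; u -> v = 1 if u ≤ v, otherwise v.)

The minimum is attained at b = 0, a = 0:
  (b -> b): 0 ≤ 0, so result = 1
  ((b -> b) -> a): 1 > 0, so result = 0
  ~a: Gödel ¬ of 0 = 1 (operand is 0)
  (((b -> b) -> a) -> ~a): 0 ≤ 1, so result = 1
  ((((b -> b) -> a) -> ~a) -> b): 1 > 0, so result = 0
  (((((b -> b) -> a) -> ~a) -> b) -> b): 0 ≤ 0, so result = 1
  ((((((b -> b) -> a) -> ~a) -> b) -> b) -> b): 1 > 0, so result = 0
Checking all 9 assignments confirms none give a value below 0.00.

0.00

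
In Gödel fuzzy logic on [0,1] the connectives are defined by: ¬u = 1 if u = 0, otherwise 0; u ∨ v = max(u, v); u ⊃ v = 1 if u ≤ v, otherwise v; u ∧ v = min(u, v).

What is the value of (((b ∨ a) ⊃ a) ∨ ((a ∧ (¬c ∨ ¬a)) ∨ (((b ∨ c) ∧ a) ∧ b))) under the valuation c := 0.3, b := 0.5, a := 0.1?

0.10

(b ∨ a) = max(0.5, 0.1) = 0.5
((b ∨ a) ⊃ a): 0.5 > 0.1, so result = 0.1
¬c: Gödel ¬ of 0.3 = 0 (operand ≠ 0)
¬a: Gödel ¬ of 0.1 = 0 (operand ≠ 0)
(¬c ∨ ¬a) = max(0, 0) = 0
(a ∧ (¬c ∨ ¬a)) = min(0.1, 0) = 0
(b ∨ c) = max(0.5, 0.3) = 0.5
((b ∨ c) ∧ a) = min(0.5, 0.1) = 0.1
(((b ∨ c) ∧ a) ∧ b) = min(0.1, 0.5) = 0.1
((a ∧ (¬c ∨ ¬a)) ∨ (((b ∨ c) ∧ a) ∧ b)) = max(0, 0.1) = 0.1
(((b ∨ a) ⊃ a) ∨ ((a ∧ (¬c ∨ ¬a)) ∨ (((b ∨ c) ∧ a) ∧ b))) = max(0.1, 0.1) = 0.1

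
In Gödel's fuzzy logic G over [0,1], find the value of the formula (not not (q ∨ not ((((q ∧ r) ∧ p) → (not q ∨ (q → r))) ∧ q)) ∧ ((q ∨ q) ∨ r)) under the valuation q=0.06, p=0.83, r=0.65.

(q ∧ r) = min(0.06, 0.65) = 0.06
((q ∧ r) ∧ p) = min(0.06, 0.83) = 0.06
not q: Gödel ¬ of 0.06 = 0 (operand ≠ 0)
(q → r): 0.06 ≤ 0.65, so result = 1
(not q ∨ (q → r)) = max(0, 1) = 1
(((q ∧ r) ∧ p) → (not q ∨ (q → r))): 0.06 ≤ 1, so result = 1
((((q ∧ r) ∧ p) → (not q ∨ (q → r))) ∧ q) = min(1, 0.06) = 0.06
not ((((q ∧ r) ∧ p) → (not q ∨ (q → r))) ∧ q): Gödel ¬ of 0.06 = 0 (operand ≠ 0)
(q ∨ not ((((q ∧ r) ∧ p) → (not q ∨ (q → r))) ∧ q)) = max(0.06, 0) = 0.06
not (q ∨ not ((((q ∧ r) ∧ p) → (not q ∨ (q → r))) ∧ q)): Gödel ¬ of 0.06 = 0 (operand ≠ 0)
not not (q ∨ not ((((q ∧ r) ∧ p) → (not q ∨ (q → r))) ∧ q)): Gödel ¬ of 0 = 1 (operand is 0)
(q ∨ q) = max(0.06, 0.06) = 0.06
((q ∨ q) ∨ r) = max(0.06, 0.65) = 0.65
(not not (q ∨ not ((((q ∧ r) ∧ p) → (not q ∨ (q → r))) ∧ q)) ∧ ((q ∨ q) ∨ r)) = min(1, 0.65) = 0.65

0.65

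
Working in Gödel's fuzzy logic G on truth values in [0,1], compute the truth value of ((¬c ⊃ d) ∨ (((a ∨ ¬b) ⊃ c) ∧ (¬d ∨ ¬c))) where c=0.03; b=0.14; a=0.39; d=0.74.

¬c: Gödel ¬ of 0.03 = 0 (operand ≠ 0)
(¬c ⊃ d): 0 ≤ 0.74, so result = 1
¬b: Gödel ¬ of 0.14 = 0 (operand ≠ 0)
(a ∨ ¬b) = max(0.39, 0) = 0.39
((a ∨ ¬b) ⊃ c): 0.39 > 0.03, so result = 0.03
¬d: Gödel ¬ of 0.74 = 0 (operand ≠ 0)
¬c: Gödel ¬ of 0.03 = 0 (operand ≠ 0)
(¬d ∨ ¬c) = max(0, 0) = 0
(((a ∨ ¬b) ⊃ c) ∧ (¬d ∨ ¬c)) = min(0.03, 0) = 0
((¬c ⊃ d) ∨ (((a ∨ ¬b) ⊃ c) ∧ (¬d ∨ ¬c))) = max(1, 0) = 1

1.00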